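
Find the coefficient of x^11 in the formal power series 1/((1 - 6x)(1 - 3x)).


By partial fractions or Cauchy convolution:
The coefficient equals sum_{k=0}^{11} 6^k * 3^(11-k).
= 725416965

725416965


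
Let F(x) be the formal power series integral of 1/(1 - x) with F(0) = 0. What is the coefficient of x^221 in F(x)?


1/(1 - x) = sum_{k>=0} x^k. Integrating termwise and using F(0) = 0 gives
F(x) = sum_{k>=0} x^(k+1) / (k+1) = sum_{m>=1} x^m / m = -ln(1 - x).
So the coefficient of x^221 is 1/221 = 1/221.

1/221


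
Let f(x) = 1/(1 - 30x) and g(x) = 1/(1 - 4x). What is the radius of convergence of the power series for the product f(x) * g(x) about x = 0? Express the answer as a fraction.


The radius of 1/(1 - 30x) is 1/30 (nearest singularity at x = 1/30), and the radius of 1/(1 - 4x) is 1/4.
The product f(x)*g(x) = 1/((1 - 30x)(1 - 4x)) has singularities at both 1/30 and 1/4, so its radius of convergence is the distance to the nearest one:
min(1/30, 1/4) = 1/30.

1/30


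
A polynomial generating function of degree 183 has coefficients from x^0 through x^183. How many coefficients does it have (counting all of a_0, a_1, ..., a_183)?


A polynomial of degree 183 takes the form a_0 + a_1 x + ... + a_183 x^183.
The number of coefficients is 183 + 1 = 184.

184


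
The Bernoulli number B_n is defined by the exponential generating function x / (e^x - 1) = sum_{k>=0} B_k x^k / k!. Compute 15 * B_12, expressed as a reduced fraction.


Bernoulli numbers can also be computed recursively via B_0 = 1 and sum_{j=0}^{m} C(m+1, j) B_j = 0 for m >= 1. Odd-index Bernoulli numbers vanish for k >= 3.
Computing B_12 = -691/2730, so 15 * B_12 = 15 * -691/2730 = -691/182.

-691/182


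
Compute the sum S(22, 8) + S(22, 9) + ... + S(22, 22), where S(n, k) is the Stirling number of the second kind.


By definition, S(n, k) counts partitions of an n-set into exactly k nonempty blocks.
Computing row n = 22 for k = 8..22:
S(22, k): 1142399079991620, 1241963303533920, 835143799377954, 366282500870286, 108823356051137, 22496861868481, 3295165281331, 345615943200, 26046574004, 1404142047, 53374629, 1389850, 23485, 231, 1
Sum = 3720777188422176.

3720777188422176


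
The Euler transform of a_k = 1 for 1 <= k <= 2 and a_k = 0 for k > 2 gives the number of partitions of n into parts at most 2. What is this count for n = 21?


Partitions of 21 into parts at most 2:
Using generating function (1-x)^(-1)(1-x^2)^(-1),
the coefficient of x^21 = 11

11


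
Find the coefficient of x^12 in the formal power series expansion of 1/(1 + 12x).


Write 1/(1 + c x) = 1/(1 - (-c) x) and apply the geometric-series identity
1/(1 - y) = sum_{k>=0} y^k to get 1/(1 + c x) = sum_{k>=0} (-c)^k x^k.
So the coefficient of x^k is (-c)^k = (-1)^k * c^k.
Here c = 12 and k = 12:
(-12)^12 = 1 * 8916100448256 = 8916100448256

8916100448256


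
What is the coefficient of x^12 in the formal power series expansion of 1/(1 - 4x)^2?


The general identity 1/(1 - c x)^r = sum_{k>=0} c^k C(k + r - 1, r - 1) x^k follows by substituting y = c x into 1/(1 - y)^r = sum_{k>=0} C(k + r - 1, r - 1) y^k.
For c = 4, r = 2, k = 12:
4^12 * C(13, 1) = 16777216 * 13 = 218103808.

218103808


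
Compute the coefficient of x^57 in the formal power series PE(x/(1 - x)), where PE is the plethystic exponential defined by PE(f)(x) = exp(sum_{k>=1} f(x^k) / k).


For f(x) = x/(1 - x) we have
sum_{k>=1} f(x^k) / k = sum_{k>=1} (1/k) * x^k / (1 - x^k) = sum_{k, m >= 1} x^(k m) / k,
which after exponentiating simplifies to
PE(x/(1 - x)) = prod_{k>=1} 1 / (1 - x^k).
This is the generating function for the partition function p(n), so the coefficient of x^57 is p(57).
Computing p(57) by dynamic programming over parts 1, 2, ..., 57: p(57) = 614154.

614154


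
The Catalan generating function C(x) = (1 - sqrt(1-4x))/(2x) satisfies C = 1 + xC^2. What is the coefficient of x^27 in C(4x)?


Substituting x -> 4x scales the n-th coefficient by 4^n, so [x^27] C(4x) = 4^27 * C_27.
C_27 = C(2*27, 27)/(28) = 1946939425648112/28 = 69533550916004.
So 4^27 * 69533550916004 = 18014398509481984 * 69533550916004 = 1252605095980252100842735271936.

1252605095980252100842735271936


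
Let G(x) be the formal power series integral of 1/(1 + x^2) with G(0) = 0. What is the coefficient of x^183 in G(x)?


1/(1 + x^2) = sum_{j>=0} (-1)^j x^(2j). Integrating termwise with G(0) = 0:
G(x) = sum_{j>=0} (-1)^j x^(2j+1) / (2j+1) = arctan(x).
Only odd powers are nonzero. For x^183 write 183 = 2*91 + 1, giving
(-1)^91 / 183 = -1/183 = -1/183.

-1/183


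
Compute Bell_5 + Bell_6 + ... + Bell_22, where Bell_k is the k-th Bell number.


Recall Bell_k counts set partitions of a k-set (with Bell_0 = 1 by convention).
Bell_5 through Bell_22: 52, 203, 877, 4140, 21147, 115975, 678570, 4213597, 27644437, 190899322, 1382958545, 10480142147, 82864869804, 682076806159, 5832742205057, 51724158235372, 474869816156751, 4506715738447323
Sum = 52 + 203 + 877 + 4140 + 21147 + 115975 + 678570 + 4213597 + 27644437 + 190899322 + 1382958545 + 10480142147 + 82864869804 + 682076806159 + 5832742205057 + 51724158235372 + 474869816156751 + 4506715738447323 = 5039919483399478.

5039919483399478


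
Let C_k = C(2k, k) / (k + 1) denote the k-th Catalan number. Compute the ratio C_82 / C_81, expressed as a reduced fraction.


Using C_k = (2k)! / (k! (k+1)!), the ratio C_{k+1}/C_k simplifies to
C_{k+1}/C_k = [(2k+2)! / ((k+1)! (k+2)!)] * [k! (k+1)! / (2k)!]
 = (2k+2)(2k+1) / ((k+1)(k+2)) = 2(2k+1) / (k+2).
For k = 81: 2(2*81 + 1) / (81 + 2) = 326/83 = 326/83.

326/83


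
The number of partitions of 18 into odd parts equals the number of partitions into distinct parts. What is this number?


Computing partitions of 18 into odd parts (1, 3, 5, ...):
Using the generating function prod_{k>=0} 1/(1-x^(2k+1)),
the count is 46

46


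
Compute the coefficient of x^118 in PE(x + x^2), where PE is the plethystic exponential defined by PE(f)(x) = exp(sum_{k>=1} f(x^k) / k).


With f(x) = x + x^2, the exponent is sum_{k>=1} (x^k + x^(2k)) / k = -ln(1 - x) - ln(1 - x^2). Exponentiating:
PE(x + x^2) = 1 / ((1 - x)(1 - x^2)).
This is the generating function for partitions of n into parts of size 1 or 2. The number of 2's can be any j in 0..59, and the rest are 1's, so
[x^118] = floor(118/2) + 1 = 60.

60


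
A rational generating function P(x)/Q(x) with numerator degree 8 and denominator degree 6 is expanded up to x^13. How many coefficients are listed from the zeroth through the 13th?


Expanding up to x^13 gives the coefficients for x^0, x^1, ..., x^13.
That is 13 + 1 = 14 coefficients in total.

14


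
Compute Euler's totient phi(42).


phi(n) counts integers in [1, n] coprime to n. Using the multiplicative formula phi(n) = n * prod_{p | n} (1 - 1/p):
42 = 2 * 3 * 7, so
phi(42) = 42 * (1 - 1/2) * (1 - 1/3) * (1 - 1/7) = 12.

12


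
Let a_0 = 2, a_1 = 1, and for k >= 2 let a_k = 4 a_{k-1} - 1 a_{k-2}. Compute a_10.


Iterating the recurrence forward:
a_0 = 2
a_1 = 1
a_2 = 4*1 - 1*2 = 2
a_3 = 4*2 - 1*1 = 7
a_4 = 4*7 - 1*2 = 26
a_5 = 4*26 - 1*7 = 97
a_6 = 4*97 - 1*26 = 362
a_7 = 4*362 - 1*97 = 1351
a_8 = 4*1351 - 1*362 = 5042
a_9 = 4*5042 - 1*1351 = 18817
a_10 = 4*18817 - 1*5042 = 70226
So a_10 = 70226.

70226


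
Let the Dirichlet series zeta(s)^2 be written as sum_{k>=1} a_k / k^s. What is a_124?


The Dirichlet convolution of the constant function 1 with itself gives (1 * 1)(k) = sum_{d | k} 1 = d(k), the number of positive divisors of k.
Since zeta(s) = sum_{k>=1} 1/k^s, we have zeta(s)^2 = sum_{k>=1} d(k)/k^s, so a_k = d(k).
For k = 124: the divisors are 1, 2, 4, 31, 62, 124.
Count = 6.

6


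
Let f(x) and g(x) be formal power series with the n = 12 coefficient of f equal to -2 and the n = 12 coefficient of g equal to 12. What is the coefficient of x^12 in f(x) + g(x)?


Addition of formal power series is termwise.
The coefficient of x^12 in f + g = -2 + 12
= 10

10


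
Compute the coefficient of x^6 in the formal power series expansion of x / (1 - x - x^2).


Let f(x) = sum_{k>=0} a_k x^k. Multiplying f(x) * (1 - x - x^2) = x and matching coefficients gives a_0 = 0, a_1 = 1, and a_k = a_{k-1} + a_{k-2} for k >= 2. These are the Fibonacci numbers F_k.
Iterating from F_0 = 0, F_1 = 1:
F_0=0, F_1=1, F_2=1, F_3=2, F_4=3, F_5=5, F_6=8
F_6 = 8.

8


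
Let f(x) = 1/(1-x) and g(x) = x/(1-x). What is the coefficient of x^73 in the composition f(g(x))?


First simplify the composition: f(g(x)) = 1/(1 - x/(1-x)) = (1-x)/((1-x) - x) = (1-x)/(1-2x).
Now extract the coefficient. Write (1-x)/(1-2x) = 1/(1-2x) - x/(1-2x).
The coefficient of x^n in 1/(1-2x) is 2^n, and in x/(1-2x) is 2^(n-1) (for n >= 1).
So the coefficient of x^73 is 2^73 - 2^72 = 9444732965739290427392 - 4722366482869645213696 = 4722366482869645213696.

4722366482869645213696


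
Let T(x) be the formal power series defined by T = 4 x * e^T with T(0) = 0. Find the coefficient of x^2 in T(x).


Apply the Lagrange inversion formula: if T = 4 x * phi(T) with phi(t) = e^t, then
[x^n] T = 4^n * (1/n) [t^(n-1)] phi(t)^n = 4^n * (1/n) [t^(n-1)] e^(n t) = 4^n * (1/n) * n^(n-1) / (n-1)! = 4^n * n^(n-1) / n!.
When c = 1 this is the Cayley count of rooted labeled trees on n vertices, divided by n!.
For n = 2: 4^2 * 2^1 / 2! = 16 * 2/2 = 16.

16


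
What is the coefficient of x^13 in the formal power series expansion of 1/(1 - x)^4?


The expansion 1/(1 - x)^r = sum_{k>=0} C(k + r - 1, r - 1) x^k follows from the multiset / negative-binomial theorem (or from repeated differentiation of the geometric series).
For r = 4 and k = 13:
C(16, 3) = 20922789888000 / (6 * 6227020800) = 560.

560


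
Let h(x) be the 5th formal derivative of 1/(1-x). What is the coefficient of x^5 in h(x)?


Differentiating 5 times: d^5/dx^5 [1/(1-x)] = 5!/(1-x)^6.
The expansion 1/(1-x)^6 = sum_{k>=0} C(k+5, 5) x^k, so the coefficient of x^n in 5!/(1-x)^6 is 5! * C(n+5, 5).
For n = 5: 120 * C(10, 5) = 120 * 252 = 30240

30240


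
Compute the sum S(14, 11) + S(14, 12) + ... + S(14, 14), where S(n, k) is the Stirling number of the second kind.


By definition, S(n, k) counts partitions of an n-set into exactly k nonempty blocks.
Computing row n = 14 for k = 11..14:
S(14, k): 66066, 3367, 91, 1
Sum = 69525.

69525


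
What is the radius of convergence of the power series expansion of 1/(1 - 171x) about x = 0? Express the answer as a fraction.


Expanding 1/(1 - 171x) = sum_{k>=0} 171^k x^k, the series converges when |171x| < 1, i.e., |x| < 1/171.
So the radius of convergence is 1/171 = 1/171.

1/171


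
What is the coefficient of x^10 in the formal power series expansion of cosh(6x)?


The Maclaurin series is cosh(t) = sum_{m>=0} t^(2m) / (2m)!, so substituting t = 6x, only even powers of x are nonzero, with coefficient of x^(2m) equal to 6^(2m) / (2m)!.
For x^10 the coefficient is 6^10/10! = 60466176/3628800 = 2916/175.

2916/175


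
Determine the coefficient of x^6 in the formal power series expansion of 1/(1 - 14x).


The geometric series identity gives 1/(1 - c x) = sum_{k>=0} c^k x^k, so the coefficient of x^k is c^k.
Here c = 14 and k = 6.
Computing: 14^6 = 7529536

7529536


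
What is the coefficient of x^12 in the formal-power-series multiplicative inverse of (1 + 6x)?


The inverse is 1/(1 + 6x). Apply the geometric identity 1/(1 - y) = sum_{k>=0} y^k with y = -6x:
1/(1 + 6x) = sum_{k>=0} (-6)^k x^k.
So the coefficient of x^12 is (-6)^12 = 2176782336.

2176782336


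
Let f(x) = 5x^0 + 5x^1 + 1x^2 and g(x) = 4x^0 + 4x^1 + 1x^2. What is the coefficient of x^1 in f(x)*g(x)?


Cauchy product at x^1:
5*4 + 5*4
= 40

40


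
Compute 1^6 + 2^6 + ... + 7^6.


This power sum has a closed form given by Faulhaber's formula
sum_{k=1}^{m} k^p = (1 / (p + 1)) * sum_{j=0}^{p} C(p + 1, j) B_j m^(p + 1 - j),
but for small m direct computation is fastest:
1 + 64 + 729 + 4096 + 15625 + 46656 + 117649 = 184820.

184820


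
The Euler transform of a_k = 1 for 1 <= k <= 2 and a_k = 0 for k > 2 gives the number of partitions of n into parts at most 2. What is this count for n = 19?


Partitions of 19 into parts at most 2:
Using generating function (1-x)^(-1)(1-x^2)^(-1),
the coefficient of x^19 = 10

10


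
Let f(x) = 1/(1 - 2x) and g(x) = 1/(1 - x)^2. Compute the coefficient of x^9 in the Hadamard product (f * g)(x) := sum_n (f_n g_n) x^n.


f has coefficients f_k = 2^k. For g = 1/(1 - x)^2 the coefficient is g_k = C(k + 1, 1) = k + 1. The Hadamard coefficient is (f * g)_k = 2^k * (k + 1).
For k = 9: 2^9 * 10 = 512 * 10 = 5120.

5120


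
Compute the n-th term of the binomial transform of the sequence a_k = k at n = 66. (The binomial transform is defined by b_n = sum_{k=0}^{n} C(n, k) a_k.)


With a_k = k, b_n = sum_{k=0}^{n} C(n, k) k. Using k * C(n, k) = n * C(n-1, k-1) gives b_n = n * sum_{k>=1} C(n-1, k-1) = n * 2^(n-1).
For n = 66: 66 * 2^65 = 66 * 36893488147419103232 = 2434970217729660813312.

2434970217729660813312


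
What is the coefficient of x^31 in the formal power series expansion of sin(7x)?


The Maclaurin series is sin(t) = sum_{k>=0} (-1)^k t^(2k+1) / (2k+1)!, so substituting t = 7x, only odd powers of x are nonzero, with coefficient of x^(2k+1) equal to (-1)^k 7^(2k+1) / (2k+1)!.
Write 31 = 2*15 + 1, giving the coefficient (-1)^15 * 7^31 / 31! = -157775382034845806615042743/8222838654177922817725562880000000 = -65712362363534280139543/3424755790994553443450880000000.

-65712362363534280139543/3424755790994553443450880000000


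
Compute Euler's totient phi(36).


phi(n) counts integers in [1, n] coprime to n. Using the multiplicative formula phi(n) = n * prod_{p | n} (1 - 1/p):
36 = 2^2 * 3^2, so
phi(36) = 36 * (1 - 1/2) * (1 - 1/3) = 12.

12


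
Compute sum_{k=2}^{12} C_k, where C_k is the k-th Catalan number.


C_2 through C_12: 2, 5, 14, 42, 132, 429, 1430, 4862, 16796, 58786, 208012
Sum = 2 + 5 + 14 + 42 + 132 + 429 + 1430 + 4862 + 16796 + 58786 + 208012
= 290510

290510


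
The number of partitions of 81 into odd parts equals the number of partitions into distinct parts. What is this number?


Computing partitions of 81 into odd parts (1, 3, 5, ...):
Using the generating function prod_{k>=0} 1/(1-x^(2k+1)),
the count is 84756

84756


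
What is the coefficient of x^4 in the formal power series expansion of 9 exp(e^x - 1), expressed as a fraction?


exp(e^x - 1) is the exponential generating function for the Bell numbers Bell_k: exp(e^x - 1) = sum_{k>=0} Bell_k x^k / k!.
So the coefficient of x^4 in 9 exp(e^x - 1) is 9 Bell_4 / 4!.
Computing: Bell_4 = 15 and 4! = 24, giving
9 * 15/24 = 45/8.

45/8


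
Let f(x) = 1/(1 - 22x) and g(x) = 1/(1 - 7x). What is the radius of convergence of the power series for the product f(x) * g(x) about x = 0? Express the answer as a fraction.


The radius of 1/(1 - 22x) is 1/22 (nearest singularity at x = 1/22), and the radius of 1/(1 - 7x) is 1/7.
The product f(x)*g(x) = 1/((1 - 22x)(1 - 7x)) has singularities at both 1/22 and 1/7, so its radius of convergence is the distance to the nearest one:
min(1/22, 1/7) = 1/22.

1/22


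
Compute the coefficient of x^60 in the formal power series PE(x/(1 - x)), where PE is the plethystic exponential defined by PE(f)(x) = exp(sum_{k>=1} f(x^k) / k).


For f(x) = x/(1 - x) we have
sum_{k>=1} f(x^k) / k = sum_{k>=1} (1/k) * x^k / (1 - x^k) = sum_{k, m >= 1} x^(k m) / k,
which after exponentiating simplifies to
PE(x/(1 - x)) = prod_{k>=1} 1 / (1 - x^k).
This is the generating function for the partition function p(n), so the coefficient of x^60 is p(60).
Computing p(60) by dynamic programming over parts 1, 2, ..., 60: p(60) = 966467.

966467


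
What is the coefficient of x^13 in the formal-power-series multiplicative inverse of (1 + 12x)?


The inverse is 1/(1 + 12x). Apply the geometric identity 1/(1 - y) = sum_{k>=0} y^k with y = -12x:
1/(1 + 12x) = sum_{k>=0} (-12)^k x^k.
So the coefficient of x^13 is (-12)^13 = -106993205379072.

-106993205379072


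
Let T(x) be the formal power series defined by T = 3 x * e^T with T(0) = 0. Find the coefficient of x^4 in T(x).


Apply the Lagrange inversion formula: if T = 3 x * phi(T) with phi(t) = e^t, then
[x^n] T = 3^n * (1/n) [t^(n-1)] phi(t)^n = 3^n * (1/n) [t^(n-1)] e^(n t) = 3^n * (1/n) * n^(n-1) / (n-1)! = 3^n * n^(n-1) / n!.
When c = 1 this is the Cayley count of rooted labeled trees on n vertices, divided by n!.
For n = 4: 3^4 * 4^3 / 4! = 81 * 64/24 = 216.

216


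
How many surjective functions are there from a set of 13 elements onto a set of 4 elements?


By inclusion-exclusion on which target elements are missed, the number of surjections from an n-set onto a k-set is
surj(n, k) = sum_{j=0}^{k} (-1)^j C(k, j) (k - j)^n.
Equivalently surj(n, k) = k! * S(n, k), where S(n, k) is the Stirling number of the second kind.
For n = 13, k = 4:
S(13, 4) = 2532530, so
surj = 4! * 2532530 = 24 * 2532530 = 60780720.

60780720


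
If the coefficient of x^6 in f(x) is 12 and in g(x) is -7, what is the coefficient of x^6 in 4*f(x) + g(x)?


Scalar multiplication scales coefficients: 4 * 12 = 48.
Then add the g coefficient: 48 + -7
= 41

41


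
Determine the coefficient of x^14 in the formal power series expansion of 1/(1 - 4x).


The geometric series identity gives 1/(1 - c x) = sum_{k>=0} c^k x^k, so the coefficient of x^k is c^k.
Here c = 4 and k = 14.
Computing: 4^14 = 268435456

268435456


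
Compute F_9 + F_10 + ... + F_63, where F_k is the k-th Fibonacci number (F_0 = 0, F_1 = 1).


Use the identity sum_{k=0}^{N} F_k = F_{N+2} - 1 (which follows from F_{k+2} - F_{k+1} = F_k). Then
sum_{k=9}^{63} F_k = (F_{65} - 1) - (F_{10} - 1) = F_{65} - F_{10}.
Computing: F_{65} = 17167680177565, F_{10} = 55, so
Sum = 17167680177565 - 55 = 17167680177510.

17167680177510


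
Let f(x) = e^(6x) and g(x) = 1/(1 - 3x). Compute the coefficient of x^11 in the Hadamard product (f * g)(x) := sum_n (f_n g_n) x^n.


Expanding: f_k = 6^k/k! (from e^(6x)) and g_k = 3^k (from 1/(1 - 3x)). So the Hadamard coefficient (f * g)_k = 6^k 3^k / k! = (18)^k / k!.
For k = 11: 18^11/11! = 64268410079232/39916800 = 3099363912/1925.

3099363912/1925


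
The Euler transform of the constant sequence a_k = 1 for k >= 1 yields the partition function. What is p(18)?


The Euler transform converts the sequence a_k = 1 into the number of integer partitions.
Using the recurrence or dynamic programming:
p(18) = 385

385


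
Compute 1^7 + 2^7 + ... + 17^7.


This power sum has a closed form given by Faulhaber's formula
sum_{k=1}^{m} k^p = (1 / (p + 1)) * sum_{j=0}^{p} C(p + 1, j) B_j m^(p + 1 - j),
but for small m direct computation is fastest:
1 + 128 + 2187 + 16384 + 78125 + 279936 + 823543 + 2097152 + 4782969 + 10000000 + 19487171 + 35831808 + 62748517 + 105413504 + 170859375 + 268435456 + 410338673 = 1091194929.

1091194929


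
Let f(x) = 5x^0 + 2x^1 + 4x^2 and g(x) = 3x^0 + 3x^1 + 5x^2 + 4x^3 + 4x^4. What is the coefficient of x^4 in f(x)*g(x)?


Cauchy product at x^4:
5*4 + 2*4 + 4*5
= 48

48


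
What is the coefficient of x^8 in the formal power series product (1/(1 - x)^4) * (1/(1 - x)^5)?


Combine the factors: (1/(1 - x)^4) * (1/(1 - x)^5) = 1/(1 - x)^9.
Then use 1/(1 - x)^r = sum_{k>=0} C(k + r - 1, r - 1) x^k with r = 9 and k = 8:
C(16, 8) = 12870.

12870


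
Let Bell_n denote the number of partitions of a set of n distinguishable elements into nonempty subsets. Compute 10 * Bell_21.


Bell_21 can be computed from the Bell triangle or from Dobinski's identity Bell_n = (1/e) * sum_{k>=0} k^n / k!.
Computing Bell_21 = 474869816156751.
Then 10 * 474869816156751 = 4748698161567510.

4748698161567510


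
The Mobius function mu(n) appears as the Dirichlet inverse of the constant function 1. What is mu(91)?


91 = 7 * 13 (all distinct primes).
mu(91) = (-1)^2 = 1

1


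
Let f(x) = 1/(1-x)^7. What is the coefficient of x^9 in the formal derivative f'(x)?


Differentiate: d/dx [ 1/(1-x)^r ] = r / (1-x)^(r+1).
Here r = 7, so f'(x) = 7 / (1-x)^8.
The expansion of 1/(1-x)^(r+1) has coefficient of x^n equal to C(n+r, r).
So the coefficient of x^9 in f'(x) is
7 * C(16, 7) = 7 * 11440 = 80080

80080


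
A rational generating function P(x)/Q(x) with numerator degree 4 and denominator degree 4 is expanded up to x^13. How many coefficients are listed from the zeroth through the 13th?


Expanding up to x^13 gives the coefficients for x^0, x^1, ..., x^13.
That is 13 + 1 = 14 coefficients in total.

14


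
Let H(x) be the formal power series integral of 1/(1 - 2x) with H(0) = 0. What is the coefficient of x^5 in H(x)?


1/(1 - 2x) = sum_{k>=0} 2^k x^k. Integrating termwise with H(0) = 0:
H(x) = sum_{k>=0} 2^k x^(k+1) / (k+1) = sum_{m>=1} 2^(m-1) x^m / m.
For m = 5: 2^4/5 = 16/5 = 16/5.

16/5


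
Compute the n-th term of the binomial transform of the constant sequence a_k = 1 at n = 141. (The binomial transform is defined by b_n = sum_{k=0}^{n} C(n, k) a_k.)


With a_k = 1 for all k, b_n = sum_{k=0}^{n} C(n, k) = 2^n by the binomial theorem.
For n = 141: 2^141 = 2787593149816327892691964784081045188247552.

2787593149816327892691964784081045188247552


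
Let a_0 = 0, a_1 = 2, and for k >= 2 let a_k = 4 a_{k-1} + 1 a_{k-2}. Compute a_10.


Iterating the recurrence forward:
a_0 = 0
a_1 = 2
a_2 = 4*2 + 1*0 = 8
a_3 = 4*8 + 1*2 = 34
a_4 = 4*34 + 1*8 = 144
a_5 = 4*144 + 1*34 = 610
a_6 = 4*610 + 1*144 = 2584
a_7 = 4*2584 + 1*610 = 10946
a_8 = 4*10946 + 1*2584 = 46368
a_9 = 4*46368 + 1*10946 = 196418
a_10 = 4*196418 + 1*46368 = 832040
So a_10 = 832040.

832040


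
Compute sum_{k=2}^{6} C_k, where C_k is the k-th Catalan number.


C_2 through C_6: 2, 5, 14, 42, 132
Sum = 2 + 5 + 14 + 42 + 132
= 195

195


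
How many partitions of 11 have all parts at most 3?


Using the generating function (1-x)^(-1)(1-x^2)^(-1)(1-x^3)^(-1),
the coefficient of x^11 counts these restricted partitions.
Result = 16

16


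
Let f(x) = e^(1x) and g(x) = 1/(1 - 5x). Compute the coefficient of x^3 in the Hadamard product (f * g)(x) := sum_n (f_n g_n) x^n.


Expanding: f_k = 1^k/k! (from e^(1x)) and g_k = 5^k (from 1/(1 - 5x)). So the Hadamard coefficient (f * g)_k = 1^k 5^k / k! = (5)^k / k!.
For k = 3: 5^3/3! = 125/6 = 125/6.

125/6


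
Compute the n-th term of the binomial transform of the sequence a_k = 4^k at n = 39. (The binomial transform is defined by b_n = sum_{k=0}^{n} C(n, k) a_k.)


With a_k = 4^k, b_n = sum_{k=0}^{n} C(n, k) 4^k = (1 + 4)^n by the binomial theorem.
For n = 39: (1 + 4)^39 = 5^39 = 1818989403545856475830078125.

1818989403545856475830078125


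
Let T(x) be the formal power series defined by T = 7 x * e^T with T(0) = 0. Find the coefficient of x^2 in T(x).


Apply the Lagrange inversion formula: if T = 7 x * phi(T) with phi(t) = e^t, then
[x^n] T = 7^n * (1/n) [t^(n-1)] phi(t)^n = 7^n * (1/n) [t^(n-1)] e^(n t) = 7^n * (1/n) * n^(n-1) / (n-1)! = 7^n * n^(n-1) / n!.
When c = 1 this is the Cayley count of rooted labeled trees on n vertices, divided by n!.
For n = 2: 7^2 * 2^1 / 2! = 49 * 2/2 = 49.

49


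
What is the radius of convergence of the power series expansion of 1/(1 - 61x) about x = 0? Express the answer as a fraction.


Expanding 1/(1 - 61x) = sum_{k>=0} 61^k x^k, the series converges when |61x| < 1, i.e., |x| < 1/61.
So the radius of convergence is 1/61 = 1/61.

1/61


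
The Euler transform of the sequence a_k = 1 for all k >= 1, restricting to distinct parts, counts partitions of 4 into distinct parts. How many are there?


Partitions of 4 into distinct parts can be computed via generating function.
Product (1+x)(1+x^2)(1+x^3)...
The coefficient of x^4 = 2

2


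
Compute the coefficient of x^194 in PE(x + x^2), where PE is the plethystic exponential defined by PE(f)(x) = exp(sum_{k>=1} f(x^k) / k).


With f(x) = x + x^2, the exponent is sum_{k>=1} (x^k + x^(2k)) / k = -ln(1 - x) - ln(1 - x^2). Exponentiating:
PE(x + x^2) = 1 / ((1 - x)(1 - x^2)).
This is the generating function for partitions of n into parts of size 1 or 2. The number of 2's can be any j in 0..97, and the rest are 1's, so
[x^194] = floor(194/2) + 1 = 98.

98


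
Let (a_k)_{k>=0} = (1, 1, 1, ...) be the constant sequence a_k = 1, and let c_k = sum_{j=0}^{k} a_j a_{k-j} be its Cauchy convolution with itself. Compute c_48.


Since a_j = 1 for all j >= 0, the convolution sum becomes
c_k = sum_{j=0}^{k} 1 * 1 = 1 * (k + 1).
Equivalently, the generating function of (a_k) is 1/(1 - x) and its square is 1/(1 - x)^2 = sum_{k>=0} 1(k + 1) x^k.
For k = 48: 1 * 49 = 49.

49


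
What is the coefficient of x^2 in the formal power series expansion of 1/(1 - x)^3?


The expansion 1/(1 - x)^r = sum_{k>=0} C(k + r - 1, r - 1) x^k follows from the multiset / negative-binomial theorem (or from repeated differentiation of the geometric series).
For r = 3 and k = 2:
C(4, 2) = 24 / (2 * 2) = 6.

6


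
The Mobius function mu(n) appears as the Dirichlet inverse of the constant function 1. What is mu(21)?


21 = 3 * 7 (all distinct primes).
mu(21) = (-1)^2 = 1

1


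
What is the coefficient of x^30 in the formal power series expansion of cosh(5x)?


The Maclaurin series is cosh(t) = sum_{m>=0} t^(2m) / (2m)!, so substituting t = 5x, only even powers of x are nonzero, with coefficient of x^(2m) equal to 5^(2m) / (2m)!.
For x^30 the coefficient is 5^30/30! = 931322574615478515625/265252859812191058636308480000000 = 11920928955078125/3395236605596045550544748544.

11920928955078125/3395236605596045550544748544


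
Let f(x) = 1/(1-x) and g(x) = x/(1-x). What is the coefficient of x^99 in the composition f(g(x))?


First simplify the composition: f(g(x)) = 1/(1 - x/(1-x)) = (1-x)/((1-x) - x) = (1-x)/(1-2x).
Now extract the coefficient. Write (1-x)/(1-2x) = 1/(1-2x) - x/(1-2x).
The coefficient of x^n in 1/(1-2x) is 2^n, and in x/(1-2x) is 2^(n-1) (for n >= 1).
So the coefficient of x^99 is 2^99 - 2^98 = 633825300114114700748351602688 - 316912650057057350374175801344 = 316912650057057350374175801344.

316912650057057350374175801344


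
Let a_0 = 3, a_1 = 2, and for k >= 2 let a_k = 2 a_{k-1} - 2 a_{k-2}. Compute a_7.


Iterating the recurrence forward:
a_0 = 3
a_1 = 2
a_2 = 2*2 - 2*3 = -2
a_3 = 2*-2 - 2*2 = -8
a_4 = 2*-8 - 2*-2 = -12
a_5 = 2*-12 - 2*-8 = -8
a_6 = 2*-8 - 2*-12 = 8
a_7 = 2*8 - 2*-8 = 32
So a_7 = 32.

32


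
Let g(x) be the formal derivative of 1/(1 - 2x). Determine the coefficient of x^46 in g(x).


Differentiate termwise: d/dx sum_{k>=0} 2^k x^k = sum_{k>=1} k 2^k x^(k-1) = sum_{j>=0} (j+1) 2^(j+1) x^j.
Equivalently, d/dx [1/(1 - 2x)] = 2/(1 - 2x)^2.
For j = 46: 47 * 2^47 = 47 * 140737488355328 = 6614661952700416.

6614661952700416


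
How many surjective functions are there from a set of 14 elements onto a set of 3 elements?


By inclusion-exclusion on which target elements are missed, the number of surjections from an n-set onto a k-set is
surj(n, k) = sum_{j=0}^{k} (-1)^j C(k, j) (k - j)^n.
Equivalently surj(n, k) = k! * S(n, k), where S(n, k) is the Stirling number of the second kind.
For n = 14, k = 3:
S(14, 3) = 788970, so
surj = 3! * 788970 = 6 * 788970 = 4733820.

4733820


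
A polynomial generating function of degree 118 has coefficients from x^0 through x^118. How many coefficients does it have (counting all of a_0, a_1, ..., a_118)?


A polynomial of degree 118 takes the form a_0 + a_1 x + ... + a_118 x^118.
The number of coefficients is 118 + 1 = 119.

119


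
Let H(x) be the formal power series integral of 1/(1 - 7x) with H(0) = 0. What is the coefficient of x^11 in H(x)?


1/(1 - 7x) = sum_{k>=0} 7^k x^k. Integrating termwise with H(0) = 0:
H(x) = sum_{k>=0} 7^k x^(k+1) / (k+1) = sum_{m>=1} 7^(m-1) x^m / m.
For m = 11: 7^10/11 = 282475249/11 = 282475249/11.

282475249/11


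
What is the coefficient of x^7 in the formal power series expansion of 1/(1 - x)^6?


The negative binomial / multiset identity is
1/(1 - x)^r = sum_{k>=0} C(k + r - 1, r - 1) x^k.
Here r = 6 and k = 7, so the coefficient is
C(7 + 5, 5) = C(12, 5)
= 792

792


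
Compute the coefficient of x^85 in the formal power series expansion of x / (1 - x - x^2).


Let f(x) = sum_{k>=0} a_k x^k. Multiplying f(x) * (1 - x - x^2) = x and matching coefficients gives a_0 = 0, a_1 = 1, and a_k = a_{k-1} + a_{k-2} for k >= 2. These are the Fibonacci numbers F_k.
Iterating from F_0 = 0, F_1 = 1:
F_0=0, F_1=1, F_2=1, F_3=2, F_4=3, F_5=5, F_6=8, F_7=13, F_8=21, F_9=34, ...
F_85 = 259695496911122585.

259695496911122585


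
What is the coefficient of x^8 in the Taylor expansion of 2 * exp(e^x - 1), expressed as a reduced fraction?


exp(e^x - 1) = sum_{k>=0} Bell_k x^k / k!, where Bell_k is the k-th Bell number.
So the coefficient of x^8 is 2 * Bell_8 / 8!.
Computing: Bell_8 = 4140 and 8! = 40320, giving
2 * 4140/40320 = 23/112.

23/112


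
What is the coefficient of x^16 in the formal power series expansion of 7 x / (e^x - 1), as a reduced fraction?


The exponential generating function for Bernoulli numbers is
x / (e^x - 1) = sum_{k>=0} B_k x^k / k!.
So the coefficient of x^16 in 7 x / (e^x - 1) is 7 B_16 / 16!.
Computing: B_16 = -3617/510, 16! = 20922789888000, giving
7 * -3617/510 / 20922789888000 = -3617/1524374691840000.

-3617/1524374691840000


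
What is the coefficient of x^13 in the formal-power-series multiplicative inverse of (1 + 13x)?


The inverse is 1/(1 + 13x). Apply the geometric identity 1/(1 - y) = sum_{k>=0} y^k with y = -13x:
1/(1 + 13x) = sum_{k>=0} (-13)^k x^k.
So the coefficient of x^13 is (-13)^13 = -302875106592253.

-302875106592253


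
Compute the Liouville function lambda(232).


The Liouville function is lambda(k) = (-1)^Omega(k), where Omega(k) counts the prime factors of k with multiplicity.
Factoring: 232 = 2 * 2 * 2 * 29, so Omega(232) = 4.
lambda(232) = (-1)^4 = 1.

1


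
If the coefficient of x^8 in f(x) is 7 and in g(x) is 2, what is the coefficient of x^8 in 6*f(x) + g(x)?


Scalar multiplication scales coefficients: 6 * 7 = 42.
Then add the g coefficient: 42 + 2
= 44

44


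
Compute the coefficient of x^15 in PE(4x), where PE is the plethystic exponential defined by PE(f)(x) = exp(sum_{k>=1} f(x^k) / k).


With f(x) = 4x, the exponent is sum_{k>=1} 4 x^k / k = 4 * (-ln(1 - x)). Exponentiating:
PE(4x) = exp(-4 ln(1 - x)) = 1/(1 - x)^4.
By the negative binomial expansion, [x^n] 1/(1 - x)^4 = C(n + 3, 3).
For n = 15: C(18, 3) = 816.

816


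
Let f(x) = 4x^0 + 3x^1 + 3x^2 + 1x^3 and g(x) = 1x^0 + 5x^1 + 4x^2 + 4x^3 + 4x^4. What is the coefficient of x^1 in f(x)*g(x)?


Cauchy product at x^1:
4*5 + 3*1
= 23

23


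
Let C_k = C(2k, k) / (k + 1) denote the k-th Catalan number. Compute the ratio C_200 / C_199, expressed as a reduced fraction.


Using C_k = (2k)! / (k! (k+1)!), the ratio C_{k+1}/C_k simplifies to
C_{k+1}/C_k = [(2k+2)! / ((k+1)! (k+2)!)] * [k! (k+1)! / (2k)!]
 = (2k+2)(2k+1) / ((k+1)(k+2)) = 2(2k+1) / (k+2).
For k = 199: 2(2*199 + 1) / (199 + 2) = 798/201 = 266/67.

266/67


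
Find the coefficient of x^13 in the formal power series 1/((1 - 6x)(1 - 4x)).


By partial fractions or Cauchy convolution:
The coefficient equals sum_{k=0}^{13} 6^k * 4^(13-k).
= 39047864320

39047864320


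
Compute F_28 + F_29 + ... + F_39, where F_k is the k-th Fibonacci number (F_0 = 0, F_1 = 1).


Use the identity sum_{k=0}^{N} F_k = F_{N+2} - 1 (which follows from F_{k+2} - F_{k+1} = F_k). Then
sum_{k=28}^{39} F_k = (F_{41} - 1) - (F_{29} - 1) = F_{41} - F_{29}.
Computing: F_{41} = 165580141, F_{29} = 514229, so
Sum = 165580141 - 514229 = 165065912.

165065912


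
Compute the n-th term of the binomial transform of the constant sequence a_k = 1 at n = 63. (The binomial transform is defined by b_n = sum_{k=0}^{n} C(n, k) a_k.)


With a_k = 1 for all k, b_n = sum_{k=0}^{n} C(n, k) = 2^n by the binomial theorem.
For n = 63: 2^63 = 9223372036854775808.

9223372036854775808


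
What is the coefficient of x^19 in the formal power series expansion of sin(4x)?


The Maclaurin series is sin(t) = sum_{k>=0} (-1)^k t^(2k+1) / (2k+1)!, so substituting t = 4x, only odd powers of x are nonzero, with coefficient of x^(2k+1) equal to (-1)^k 4^(2k+1) / (2k+1)!.
Write 19 = 2*9 + 1, giving the coefficient (-1)^9 * 4^19 / 19! = -274877906944/121645100408832000 = -4194304/1856156927625.

-4194304/1856156927625


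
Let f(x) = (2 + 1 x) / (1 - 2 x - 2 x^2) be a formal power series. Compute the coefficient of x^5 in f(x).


Write f(x) = sum_{k>=0} a_k x^k. Multiplying both sides by 1 - 2 x - 2 x^2 gives
(1 - 2 x - 2 x^2) sum_{k>=0} a_k x^k = 2 + 1 x.
Matching coefficients:
 x^0: a_0 = 2
 x^1: a_1 - 2 a_0 = 1  =>  a_1 = 2*2 + 1 = 5
 x^k (k >= 2): a_k = 2 a_{k-1} + 2 a_{k-2}.
Iterating: a_2 = 14, a_3 = 38, a_4 = 104, a_5 = 284.
So the coefficient of x^5 is 284.

284


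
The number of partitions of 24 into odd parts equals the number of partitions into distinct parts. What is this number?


Computing partitions of 24 into odd parts (1, 3, 5, ...):
Using the generating function prod_{k>=0} 1/(1-x^(2k+1)),
the count is 122

122


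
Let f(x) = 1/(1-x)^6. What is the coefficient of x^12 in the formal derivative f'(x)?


Differentiate: d/dx [ 1/(1-x)^r ] = r / (1-x)^(r+1).
Here r = 6, so f'(x) = 6 / (1-x)^7.
The expansion of 1/(1-x)^(r+1) has coefficient of x^n equal to C(n+r, r).
So the coefficient of x^12 in f'(x) is
6 * C(18, 6) = 6 * 18564 = 111384

111384


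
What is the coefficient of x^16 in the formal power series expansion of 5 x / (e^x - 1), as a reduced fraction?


The exponential generating function for Bernoulli numbers is
x / (e^x - 1) = sum_{k>=0} B_k x^k / k!.
So the coefficient of x^16 in 5 x / (e^x - 1) is 5 B_16 / 16!.
Computing: B_16 = -3617/510, 16! = 20922789888000, giving
5 * -3617/510 / 20922789888000 = -3617/2134124568576000.

-3617/2134124568576000


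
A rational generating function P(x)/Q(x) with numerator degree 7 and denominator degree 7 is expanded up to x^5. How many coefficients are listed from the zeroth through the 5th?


Expanding up to x^5 gives the coefficients for x^0, x^1, ..., x^5.
That is 5 + 1 = 6 coefficients in total.

6


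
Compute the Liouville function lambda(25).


The Liouville function is lambda(k) = (-1)^Omega(k), where Omega(k) counts the prime factors of k with multiplicity.
Factoring: 25 = 5 * 5, so Omega(25) = 2.
lambda(25) = (-1)^2 = 1.

1


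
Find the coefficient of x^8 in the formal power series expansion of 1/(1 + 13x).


Write 1/(1 + c x) = 1/(1 - (-c) x) and apply the geometric-series identity
1/(1 - y) = sum_{k>=0} y^k to get 1/(1 + c x) = sum_{k>=0} (-c)^k x^k.
So the coefficient of x^k is (-c)^k = (-1)^k * c^k.
Here c = 13 and k = 8:
(-13)^8 = 1 * 815730721 = 815730721

815730721


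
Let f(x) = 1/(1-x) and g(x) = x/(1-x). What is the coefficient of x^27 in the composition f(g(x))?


First simplify the composition: f(g(x)) = 1/(1 - x/(1-x)) = (1-x)/((1-x) - x) = (1-x)/(1-2x).
Now extract the coefficient. Write (1-x)/(1-2x) = 1/(1-2x) - x/(1-2x).
The coefficient of x^n in 1/(1-2x) is 2^n, and in x/(1-2x) is 2^(n-1) (for n >= 1).
So the coefficient of x^27 is 2^27 - 2^26 = 134217728 - 67108864 = 67108864.

67108864


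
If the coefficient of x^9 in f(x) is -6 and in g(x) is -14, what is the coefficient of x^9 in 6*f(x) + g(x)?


Scalar multiplication scales coefficients: 6 * -6 = -36.
Then add the g coefficient: -36 + -14
= -50

-50


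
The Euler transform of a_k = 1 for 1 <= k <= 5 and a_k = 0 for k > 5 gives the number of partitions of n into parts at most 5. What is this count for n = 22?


Partitions of 22 into parts at most 5:
Using generating function (1-x)^(-1)(1-x^2)^(-1)...(1-x^5)^(-1),
the coefficient of x^22 = 255

255


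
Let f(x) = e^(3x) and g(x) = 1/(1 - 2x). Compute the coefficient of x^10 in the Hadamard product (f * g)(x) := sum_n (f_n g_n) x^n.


Expanding: f_k = 3^k/k! (from e^(3x)) and g_k = 2^k (from 1/(1 - 2x)). So the Hadamard coefficient (f * g)_k = 3^k 2^k / k! = (6)^k / k!.
For k = 10: 6^10/10! = 60466176/3628800 = 2916/175.

2916/175


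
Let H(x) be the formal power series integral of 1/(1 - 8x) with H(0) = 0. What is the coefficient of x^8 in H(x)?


1/(1 - 8x) = sum_{k>=0} 8^k x^k. Integrating termwise with H(0) = 0:
H(x) = sum_{k>=0} 8^k x^(k+1) / (k+1) = sum_{m>=1} 8^(m-1) x^m / m.
For m = 8: 8^7/8 = 2097152/8 = 262144.

262144


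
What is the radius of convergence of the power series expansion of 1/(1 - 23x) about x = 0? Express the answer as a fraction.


Expanding 1/(1 - 23x) = sum_{k>=0} 23^k x^k, the series converges when |23x| < 1, i.e., |x| < 1/23.
So the radius of convergence is 1/23 = 1/23.

1/23


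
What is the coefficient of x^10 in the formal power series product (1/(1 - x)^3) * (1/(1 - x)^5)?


Combine the factors: (1/(1 - x)^3) * (1/(1 - x)^5) = 1/(1 - x)^8.
Then use 1/(1 - x)^r = sum_{k>=0} C(k + r - 1, r - 1) x^k with r = 8 and k = 10:
C(17, 7) = 19448.

19448


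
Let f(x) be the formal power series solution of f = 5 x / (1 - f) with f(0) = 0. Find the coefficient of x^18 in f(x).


Apply Lagrange inversion: f = 5 x * phi(f) with phi(t) = 1/(1 - t), so
[x^n] f = 5^n * (1/n) [t^(n-1)] phi(t)^n = 5^n * (1/n) [t^(n-1)] (1 - t)^(-n) = 5^n * (1/n) C(2n - 2, n - 1) = 5^n * C_{n-1}.
For n = 18: C_17 = C(34, 17) / 18 = 2333606220/18 = 129644790.
With the 5^18 = 3814697265625 factor, the coefficient is 3814697265625 * 129644790 = 494555625915527343750.

494555625915527343750


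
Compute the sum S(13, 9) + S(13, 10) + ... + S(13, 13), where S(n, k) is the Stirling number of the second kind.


By definition, S(n, k) counts partitions of an n-set into exactly k nonempty blocks.
Computing row n = 13 for k = 9..13:
S(13, k): 359502, 39325, 2431, 78, 1
Sum = 401337.

401337


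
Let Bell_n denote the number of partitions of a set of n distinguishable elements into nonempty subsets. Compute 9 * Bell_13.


Bell_13 can be computed from the Bell triangle or from Dobinski's identity Bell_n = (1/e) * sum_{k>=0} k^n / k!.
Computing Bell_13 = 27644437.
Then 9 * 27644437 = 248799933.

248799933


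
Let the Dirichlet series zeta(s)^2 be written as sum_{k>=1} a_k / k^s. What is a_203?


The Dirichlet convolution of the constant function 1 with itself gives (1 * 1)(k) = sum_{d | k} 1 = d(k), the number of positive divisors of k.
Since zeta(s) = sum_{k>=1} 1/k^s, we have zeta(s)^2 = sum_{k>=1} d(k)/k^s, so a_k = d(k).
For k = 203: the divisors are 1, 7, 29, 203.
Count = 4.

4


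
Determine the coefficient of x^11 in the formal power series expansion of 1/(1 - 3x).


The geometric series identity gives 1/(1 - c x) = sum_{k>=0} c^k x^k, so the coefficient of x^k is c^k.
Here c = 3 and k = 11.
Computing: 3^11 = 177147

177147


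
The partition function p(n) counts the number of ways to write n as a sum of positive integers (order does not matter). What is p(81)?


Using the generating function prod_{k>=1} 1/(1-x^k), we compute p(81).
By dynamic programming over parts 1 through 81:
p(81) = 18004327

18004327


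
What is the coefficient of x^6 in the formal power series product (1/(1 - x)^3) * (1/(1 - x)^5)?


Combine the factors: (1/(1 - x)^3) * (1/(1 - x)^5) = 1/(1 - x)^8.
Then use 1/(1 - x)^r = sum_{k>=0} C(k + r - 1, r - 1) x^k with r = 8 and k = 6:
C(13, 7) = 1716.

1716


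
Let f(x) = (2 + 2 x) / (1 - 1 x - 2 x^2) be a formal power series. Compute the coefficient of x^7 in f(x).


Write f(x) = sum_{k>=0} a_k x^k. Multiplying both sides by 1 - 1 x - 2 x^2 gives
(1 - 1 x - 2 x^2) sum_{k>=0} a_k x^k = 2 + 2 x.
Matching coefficients:
 x^0: a_0 = 2
 x^1: a_1 - 1 a_0 = 2  =>  a_1 = 1*2 + 2 = 4
 x^k (k >= 2): a_k = 1 a_{k-1} + 2 a_{k-2}.
Iterating: a_2 = 8, a_3 = 16, a_4 = 32, a_5 = 64, a_6 = 128, a_7 = 256.
So the coefficient of x^7 is 256.

256


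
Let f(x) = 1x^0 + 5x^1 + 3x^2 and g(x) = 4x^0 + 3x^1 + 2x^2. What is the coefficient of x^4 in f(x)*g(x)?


Cauchy product at x^4:
3*2
= 6

6
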